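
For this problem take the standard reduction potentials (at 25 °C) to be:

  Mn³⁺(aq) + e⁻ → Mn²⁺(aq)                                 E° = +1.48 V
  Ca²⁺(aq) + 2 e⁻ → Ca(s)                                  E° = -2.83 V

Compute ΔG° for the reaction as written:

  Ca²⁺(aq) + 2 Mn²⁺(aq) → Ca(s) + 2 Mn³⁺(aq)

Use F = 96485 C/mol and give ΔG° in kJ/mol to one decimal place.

As written, Ca²⁺/Ca is reduced (cathode) and Mn³⁺/Mn²⁺ is oxidised (anode), so E°cell = (-2.83) − (+1.48) = -4.31 V.
Balancing electrons gives n = 2.
ΔG° = −nFE° = −(2)(96485)(-4.31) = 831,701 J = +831.7 kJ/mol.

+831.7 kJ/mol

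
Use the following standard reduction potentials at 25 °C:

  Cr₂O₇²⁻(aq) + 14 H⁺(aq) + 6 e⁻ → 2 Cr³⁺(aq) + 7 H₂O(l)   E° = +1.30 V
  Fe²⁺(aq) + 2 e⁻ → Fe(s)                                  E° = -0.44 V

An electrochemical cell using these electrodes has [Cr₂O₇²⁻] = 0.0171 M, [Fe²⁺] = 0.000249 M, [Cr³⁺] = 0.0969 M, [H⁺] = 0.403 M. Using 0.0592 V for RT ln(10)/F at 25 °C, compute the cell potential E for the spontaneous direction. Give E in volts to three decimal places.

+1.795 V

Cr₂O₇²⁻/Cr³⁺ is the cathode (higher E°), Fe²⁺/Fe the anode: E°cell = +1.30 − (-0.44) = +1.74 V, n = 6.
Overall: Cr₂O₇²⁻(aq) + 14 H⁺(aq) + 3 Fe(s) → 2 Cr³⁺(aq) + 7 H₂O(l) + 3 Fe²⁺(aq)
Q = [Cr³⁺]^2·[Fe²⁺]^3 / ([Cr₂O₇²⁻]·[H⁺]^14); log Q = -5.546.
E = E° − (0.0592/n) log Q = +1.74 − (0.0592/6)(-5.546) = +1.795 V.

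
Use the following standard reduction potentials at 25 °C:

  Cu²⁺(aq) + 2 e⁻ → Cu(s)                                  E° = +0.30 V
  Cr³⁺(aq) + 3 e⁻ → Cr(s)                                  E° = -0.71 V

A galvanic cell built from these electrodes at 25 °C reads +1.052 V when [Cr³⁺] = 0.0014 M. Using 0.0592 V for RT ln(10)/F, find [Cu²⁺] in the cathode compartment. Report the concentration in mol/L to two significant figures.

Cu²⁺/Cu is the cathode, Cr³⁺/Cr the anode: E°cell = +1.01 V, n = 6.
Overall reaction: 3 Cu²⁺(aq) + 2 Cr(s) → 3 Cu(s) + 2 Cr³⁺(aq); Q = [Cr³⁺]^2/[Cu²⁺]^3.
From E = E° − (0.0592/n) log Q: log Q = (E° − E)·n/0.0592 = (+1.01 − (+1.052))·6/0.0592 = -4.2568.
So 3·log[Cu²⁺] = 2·log(0.0014) − log Q = -5.7077 − (-4.2568) = -1.4509; log[Cu²⁺] = -1.4509 / 3 = -0.4836; [Cu²⁺] = 10^(-0.4836) ≈ 0.33 M.

0.33 M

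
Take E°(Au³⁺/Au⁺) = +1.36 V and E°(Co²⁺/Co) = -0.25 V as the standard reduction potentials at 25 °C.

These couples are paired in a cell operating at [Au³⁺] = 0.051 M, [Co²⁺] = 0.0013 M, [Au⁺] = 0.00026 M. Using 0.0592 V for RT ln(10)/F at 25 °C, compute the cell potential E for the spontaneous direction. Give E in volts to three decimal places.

Au³⁺/Au⁺ is the cathode (higher E°), Co²⁺/Co the anode: E°cell = +1.36 − (-0.25) = +1.61 V, n = 2.
Overall: Au³⁺(aq) + Co(s) → Au⁺(aq) + Co²⁺(aq)
Q = [Au⁺]·[Co²⁺] / ([Au³⁺]); log Q = -5.179.
E = E° − (0.0592/n) log Q = +1.61 − (0.0592/2)(-5.179) = +1.763 V.

+1.763 V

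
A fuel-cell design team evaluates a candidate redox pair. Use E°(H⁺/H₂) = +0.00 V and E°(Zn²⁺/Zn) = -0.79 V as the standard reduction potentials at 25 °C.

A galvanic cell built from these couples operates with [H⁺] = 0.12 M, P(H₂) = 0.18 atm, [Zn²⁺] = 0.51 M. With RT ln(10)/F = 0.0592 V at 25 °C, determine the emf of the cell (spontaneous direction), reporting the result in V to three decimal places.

+0.766 V

H⁺/H₂ is the cathode (higher E°), Zn²⁺/Zn the anode: E°cell = +0.00 − (-0.79) = +0.79 V, n = 2.
Overall: 2 H⁺(aq) + Zn(s) → H₂(g) + Zn²⁺(aq)
Q = P(H₂)·[Zn²⁺] / ([H⁺]^2); log Q = 0.804.
E = E° − (0.0592/n) log Q = +0.79 − (0.0592/2)(0.804) = +0.766 V.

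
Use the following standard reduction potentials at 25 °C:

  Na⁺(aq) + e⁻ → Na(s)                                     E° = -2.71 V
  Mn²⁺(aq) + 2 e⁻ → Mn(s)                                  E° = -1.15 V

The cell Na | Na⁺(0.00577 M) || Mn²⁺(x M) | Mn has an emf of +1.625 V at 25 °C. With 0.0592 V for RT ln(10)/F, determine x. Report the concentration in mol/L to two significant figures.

Mn²⁺/Mn is the cathode, Na⁺/Na the anode: E°cell = +1.56 V, n = 2.
Overall reaction: Mn²⁺(aq) + 2 Na(s) → Mn(s) + 2 Na⁺(aq); Q = [Na⁺]^2/[Mn²⁺]^1.
From E = E° − (0.0592/n) log Q: log Q = (E° − E)·n/0.0592 = (+1.56 − (+1.625))·2/0.0592 = -2.1959.
So 1·log[Mn²⁺] = 2·log(0.00577) − log Q = -4.4776 − (-2.1959) = -2.2817; [Mn²⁺] = 10^(-2.2817) ≈ 0.0052 M.

0.0052 M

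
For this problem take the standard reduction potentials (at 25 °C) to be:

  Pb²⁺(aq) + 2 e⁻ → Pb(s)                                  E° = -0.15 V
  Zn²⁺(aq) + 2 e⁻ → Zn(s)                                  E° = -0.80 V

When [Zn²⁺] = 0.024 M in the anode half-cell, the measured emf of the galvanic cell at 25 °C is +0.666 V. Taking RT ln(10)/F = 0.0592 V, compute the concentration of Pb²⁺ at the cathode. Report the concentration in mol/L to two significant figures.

Pb²⁺/Pb is the cathode, Zn²⁺/Zn the anode: E°cell = +0.65 V, n = 2.
Overall reaction: Pb²⁺(aq) + Zn(s) → Pb(s) + Zn²⁺(aq); Q = [Zn²⁺]^1/[Pb²⁺]^1.
From E = E° − (0.0592/n) log Q: log Q = (E° − E)·n/0.0592 = (+0.65 − (+0.666))·2/0.0592 = -0.5405.
So 1·log[Pb²⁺] = 1·log(0.024) − log Q = -1.6198 − (-0.5405) = -1.0793; [Pb²⁺] = 10^(-1.0793) ≈ 0.083 M.

0.083 M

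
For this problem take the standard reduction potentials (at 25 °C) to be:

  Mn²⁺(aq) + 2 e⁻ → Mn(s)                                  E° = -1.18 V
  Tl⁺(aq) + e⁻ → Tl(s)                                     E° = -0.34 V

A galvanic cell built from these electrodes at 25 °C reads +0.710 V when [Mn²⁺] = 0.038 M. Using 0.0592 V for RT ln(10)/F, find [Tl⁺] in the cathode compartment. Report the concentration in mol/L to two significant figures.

0.0012 M

Tl⁺/Tl is the cathode, Mn²⁺/Mn the anode: E°cell = +0.84 V, n = 2.
Overall reaction: 2 Tl⁺(aq) + Mn(s) → 2 Tl(s) + Mn²⁺(aq); Q = [Mn²⁺]^1/[Tl⁺]^2.
From E = E° − (0.0592/n) log Q: log Q = (E° − E)·n/0.0592 = (+0.84 − (+0.710))·2/0.0592 = 4.3919.
So 2·log[Tl⁺] = 1·log(0.038) − log Q = -1.4202 − (4.3919) = -5.8121; log[Tl⁺] = -5.8121 / 2 = -2.9061; [Tl⁺] = 10^(-2.9061) ≈ 0.0012 M.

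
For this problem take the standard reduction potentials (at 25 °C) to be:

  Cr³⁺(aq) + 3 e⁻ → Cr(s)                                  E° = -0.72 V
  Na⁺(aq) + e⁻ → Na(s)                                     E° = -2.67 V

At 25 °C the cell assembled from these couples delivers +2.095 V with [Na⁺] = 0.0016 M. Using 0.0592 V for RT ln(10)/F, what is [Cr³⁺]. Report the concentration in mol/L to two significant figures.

0.091 M

Cr³⁺/Cr is the cathode, Na⁺/Na the anode: E°cell = +1.95 V, n = 3.
Overall reaction: Cr³⁺(aq) + 3 Na(s) → Cr(s) + 3 Na⁺(aq); Q = [Na⁺]^3/[Cr³⁺]^1.
From E = E° − (0.0592/n) log Q: log Q = (E° − E)·n/0.0592 = (+1.95 − (+2.095))·3/0.0592 = -7.3480.
So 1·log[Cr³⁺] = 3·log(0.0016) − log Q = -8.3876 − (-7.3480) = -1.0396; [Cr³⁺] = 10^(-1.0396) ≈ 0.091 M.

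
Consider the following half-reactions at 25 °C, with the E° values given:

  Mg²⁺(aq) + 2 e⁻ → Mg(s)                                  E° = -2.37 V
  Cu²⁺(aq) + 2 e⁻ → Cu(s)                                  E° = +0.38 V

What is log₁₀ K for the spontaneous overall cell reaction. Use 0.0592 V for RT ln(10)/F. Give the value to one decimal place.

Cathode: Cu²⁺/Cu; anode: Mg²⁺/Mg. E°cell = +2.75 V, n = 2.
log K = nE°cell / 0.0592 = (2)(+2.75) / 0.0592 = 92.9.

92.9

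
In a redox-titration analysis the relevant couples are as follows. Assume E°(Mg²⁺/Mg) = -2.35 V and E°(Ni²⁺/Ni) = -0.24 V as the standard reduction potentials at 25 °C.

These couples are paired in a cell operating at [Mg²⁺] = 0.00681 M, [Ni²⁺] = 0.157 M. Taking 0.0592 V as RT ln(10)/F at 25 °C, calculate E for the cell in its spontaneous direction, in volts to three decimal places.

+2.150 V

Ni²⁺/Ni is the cathode (higher E°), Mg²⁺/Mg the anode: E°cell = -0.24 − (-2.35) = +2.11 V, n = 2.
Overall: Ni²⁺(aq) + Mg(s) → Ni(s) + Mg²⁺(aq)
Q = [Mg²⁺] / ([Ni²⁺]); log Q = -1.363.
E = E° − (0.0592/n) log Q = +2.11 − (0.0592/2)(-1.363) = +2.150 V.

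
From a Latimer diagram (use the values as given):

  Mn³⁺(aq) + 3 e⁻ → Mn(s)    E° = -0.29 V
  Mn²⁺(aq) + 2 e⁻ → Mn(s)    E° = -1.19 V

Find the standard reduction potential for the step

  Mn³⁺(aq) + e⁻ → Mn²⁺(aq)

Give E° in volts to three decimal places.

+1.510 V

Sequential free energies add, so n₃E°₃ = n₁E°₁ + n₂E°₂.
With n₃ = 3, and the known step contributing 2×(-1.19) V, the unknown satisfies 1·E° = 3×(-0.29) − 2×(-1.19) = +1.510.
E° = +1.510 / 1 = +1.510 V.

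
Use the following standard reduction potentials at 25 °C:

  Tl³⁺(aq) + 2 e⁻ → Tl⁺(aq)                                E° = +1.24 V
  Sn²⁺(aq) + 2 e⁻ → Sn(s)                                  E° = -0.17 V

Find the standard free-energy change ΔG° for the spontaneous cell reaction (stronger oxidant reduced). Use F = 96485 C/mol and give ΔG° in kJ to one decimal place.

-272.1 kJ

Tl³⁺/Tl⁺ (E° = +1.24 V) is the cathode; Sn²⁺/Sn (E° = -0.17 V) is the anode, so E°cell = +1.41 V.
Balancing electrons gives n = 2 (lcm of 2 and 2).
ΔG° = −nFE° = −(2)(96485)(+1.41) = -272,088 J = -272.1 kJ.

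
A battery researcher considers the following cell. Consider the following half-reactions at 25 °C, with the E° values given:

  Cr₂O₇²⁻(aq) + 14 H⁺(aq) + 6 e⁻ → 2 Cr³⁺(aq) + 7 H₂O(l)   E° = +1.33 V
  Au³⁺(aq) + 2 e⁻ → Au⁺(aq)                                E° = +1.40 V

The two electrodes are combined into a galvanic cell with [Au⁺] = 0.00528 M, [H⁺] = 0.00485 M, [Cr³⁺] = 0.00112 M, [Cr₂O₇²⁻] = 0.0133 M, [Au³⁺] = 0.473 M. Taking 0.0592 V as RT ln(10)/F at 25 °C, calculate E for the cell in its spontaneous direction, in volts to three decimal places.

Au³⁺/Au⁺ is the cathode (higher E°), Cr₂O₇²⁻/Cr³⁺ the anode: E°cell = +1.40 − (+1.33) = +0.07 V, n = 6.
Overall: 3 Au³⁺(aq) + 2 Cr³⁺(aq) + 7 H₂O(l) → 3 Au⁺(aq) + Cr₂O₇²⁻(aq) + 14 H⁺(aq)
Q = [Au⁺]^3·[Cr₂O₇²⁻]·[H⁺]^14 / ([Au³⁺]^3·[Cr³⁺]^2); log Q = -34.231.
E = E° − (0.0592/n) log Q = +0.07 − (0.0592/6)(-34.231) = +0.408 V.

+0.408 V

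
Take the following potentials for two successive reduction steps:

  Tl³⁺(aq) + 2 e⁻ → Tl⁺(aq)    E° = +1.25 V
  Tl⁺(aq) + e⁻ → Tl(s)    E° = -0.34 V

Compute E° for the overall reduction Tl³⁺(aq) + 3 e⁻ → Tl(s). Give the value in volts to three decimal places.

+0.720 V

Adding the free-energy changes (−nFE°) of the two steps gives −n₃FE°₃ = −n₁FE°₁ − n₂FE°₂.
E°₃ = (2×+1.25 + 1×-0.34) / 3 = (+2.160) / 3 = +0.720 V.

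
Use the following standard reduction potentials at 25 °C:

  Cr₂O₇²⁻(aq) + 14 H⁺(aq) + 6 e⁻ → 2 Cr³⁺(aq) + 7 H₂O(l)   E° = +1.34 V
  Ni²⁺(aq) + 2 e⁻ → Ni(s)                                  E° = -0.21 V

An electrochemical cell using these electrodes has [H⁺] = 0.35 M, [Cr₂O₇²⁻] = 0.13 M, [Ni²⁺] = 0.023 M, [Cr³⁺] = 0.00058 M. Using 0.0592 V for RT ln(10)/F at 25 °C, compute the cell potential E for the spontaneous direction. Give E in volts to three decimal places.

+1.591 V

Cr₂O₇²⁻/Cr³⁺ is the cathode (higher E°), Ni²⁺/Ni the anode: E°cell = +1.34 − (-0.21) = +1.55 V, n = 6.
Overall: Cr₂O₇²⁻(aq) + 14 H⁺(aq) + 3 Ni(s) → 2 Cr³⁺(aq) + 7 H₂O(l) + 3 Ni²⁺(aq)
Q = [Cr³⁺]^2·[Ni²⁺]^3 / ([Cr₂O₇²⁻]·[H⁺]^14); log Q = -4.119.
E = E° − (0.0592/n) log Q = +1.55 − (0.0592/6)(-4.119) = +1.591 V.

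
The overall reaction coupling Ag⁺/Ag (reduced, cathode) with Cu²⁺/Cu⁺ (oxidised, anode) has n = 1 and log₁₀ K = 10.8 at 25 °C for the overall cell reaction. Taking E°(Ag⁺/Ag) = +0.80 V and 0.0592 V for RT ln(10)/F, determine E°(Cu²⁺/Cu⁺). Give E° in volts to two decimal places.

+0.16 V

E°cell = (0.0592/n)·log K = (0.0592/1)(10.8) = +0.639 V.
Since Ag⁺/Ag is the cathode and Cu²⁺/Cu⁺ the anode, E°cell = E°(Ag⁺/Ag) − E°(Cu²⁺/Cu⁺).
So E°(Cu²⁺/Cu⁺) = E°(Ag⁺/Ag) − E°cell = (+0.80) − (+0.639) = +0.16 V.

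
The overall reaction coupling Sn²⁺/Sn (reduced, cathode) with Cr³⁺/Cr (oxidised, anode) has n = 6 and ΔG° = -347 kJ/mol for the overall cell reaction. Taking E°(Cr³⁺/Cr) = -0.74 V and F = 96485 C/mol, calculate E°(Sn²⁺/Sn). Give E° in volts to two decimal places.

-0.14 V

E°cell = −ΔG°/(nF) = −(-347×10³)/((6)(96485)) = +0.599 V.
Since Sn²⁺/Sn is the cathode and Cr³⁺/Cr the anode, E°cell = E°(Sn²⁺/Sn) − E°(Cr³⁺/Cr).
So E°(Sn²⁺/Sn) = E°cell + E°(Cr³⁺/Cr) = +0.599 + (-0.74) = -0.14 V.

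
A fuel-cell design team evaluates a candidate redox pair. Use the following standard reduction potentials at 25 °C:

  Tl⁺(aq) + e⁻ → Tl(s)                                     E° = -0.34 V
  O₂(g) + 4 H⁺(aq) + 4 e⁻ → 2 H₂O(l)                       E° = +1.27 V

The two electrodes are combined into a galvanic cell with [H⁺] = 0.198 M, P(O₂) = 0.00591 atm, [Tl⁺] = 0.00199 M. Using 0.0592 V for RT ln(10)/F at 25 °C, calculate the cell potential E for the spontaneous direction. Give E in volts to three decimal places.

O₂/H₂O is the cathode (higher E°), Tl⁺/Tl the anode: E°cell = +1.27 − (-0.34) = +1.61 V, n = 4.
Overall: O₂(g) + 4 H⁺(aq) + 4 Tl(s) → 2 H₂O(l) + 4 Tl⁺(aq)
Q = [Tl⁺]^4 / (P(O₂)·[H⁺]^4); log Q = -5.763.
E = E° − (0.0592/n) log Q = +1.61 − (0.0592/4)(-5.763) = +1.695 V.

+1.695 V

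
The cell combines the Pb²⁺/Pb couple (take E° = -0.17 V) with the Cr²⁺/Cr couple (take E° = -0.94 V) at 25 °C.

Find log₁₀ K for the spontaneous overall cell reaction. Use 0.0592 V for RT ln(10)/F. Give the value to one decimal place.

26.0

Cathode: Pb²⁺/Pb; anode: Cr²⁺/Cr. E°cell = +0.77 V, n = 2.
log K = nE°cell / 0.0592 = (2)(+0.77) / 0.0592 = 26.0.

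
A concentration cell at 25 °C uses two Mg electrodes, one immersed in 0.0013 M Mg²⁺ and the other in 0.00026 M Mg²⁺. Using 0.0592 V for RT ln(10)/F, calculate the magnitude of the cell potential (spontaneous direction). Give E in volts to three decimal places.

For a concentration cell E°cell = 0. The 0.0013 M side is the cathode (reduction is favoured where [Mg²⁺] is higher).
With n = 2, E = −(0.0592/2) log([Mg²⁺]ₐₙ/[Mg²⁺]꜀ₐₜ) = −(0.0592/2) log(0.00026/0.0013) = −(0.0592/2)(-0.699) = +0.021 V.

+0.021 V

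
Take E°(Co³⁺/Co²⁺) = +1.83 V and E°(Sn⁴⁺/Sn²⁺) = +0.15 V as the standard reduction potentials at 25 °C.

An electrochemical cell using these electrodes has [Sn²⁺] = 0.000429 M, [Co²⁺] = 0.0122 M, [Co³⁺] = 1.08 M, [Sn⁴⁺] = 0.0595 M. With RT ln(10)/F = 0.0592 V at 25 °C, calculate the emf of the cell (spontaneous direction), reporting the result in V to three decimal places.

Co³⁺/Co²⁺ is the cathode (higher E°), Sn⁴⁺/Sn²⁺ the anode: E°cell = +1.83 − (+0.15) = +1.68 V, n = 2.
Overall: 2 Co³⁺(aq) + Sn²⁺(aq) → 2 Co²⁺(aq) + Sn⁴⁺(aq)
Q = [Co²⁺]^2·[Sn⁴⁺] / ([Co³⁺]^2·[Sn²⁺]); log Q = -1.752.
E = E° − (0.0592/n) log Q = +1.68 − (0.0592/2)(-1.752) = +1.732 V.

+1.732 V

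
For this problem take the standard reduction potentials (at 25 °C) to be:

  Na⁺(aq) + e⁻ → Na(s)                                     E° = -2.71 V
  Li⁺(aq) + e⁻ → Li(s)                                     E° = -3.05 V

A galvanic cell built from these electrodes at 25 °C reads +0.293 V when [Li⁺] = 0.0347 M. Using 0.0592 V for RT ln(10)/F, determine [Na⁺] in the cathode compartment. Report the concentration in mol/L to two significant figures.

0.0056 M

Na⁺/Na is the cathode, Li⁺/Li the anode: E°cell = +0.34 V, n = 1.
Overall reaction: Na⁺(aq) + Li(s) → Na(s) + Li⁺(aq); Q = [Li⁺]^1/[Na⁺]^1.
From E = E° − (0.0592/n) log Q: log Q = (E° − E)·n/0.0592 = (+0.34 − (+0.293))·1/0.0592 = 0.7939.
So 1·log[Na⁺] = 1·log(0.0347) − log Q = -1.4597 − (0.7939) = -2.2536; [Na⁺] = 10^(-2.2536) ≈ 0.0056 M.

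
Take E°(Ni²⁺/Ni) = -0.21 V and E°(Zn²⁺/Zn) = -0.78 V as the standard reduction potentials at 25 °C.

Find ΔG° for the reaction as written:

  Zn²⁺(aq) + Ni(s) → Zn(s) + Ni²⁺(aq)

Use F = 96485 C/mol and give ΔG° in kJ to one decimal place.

+110.0 kJ

As written, Zn²⁺/Zn is reduced (cathode) and Ni²⁺/Ni is oxidised (anode), so E°cell = (-0.78) − (-0.21) = -0.57 V.
Balancing electrons gives n = 2.
ΔG° = −nFE° = −(2)(96485)(-0.57) = 109,993 J = +110.0 kJ.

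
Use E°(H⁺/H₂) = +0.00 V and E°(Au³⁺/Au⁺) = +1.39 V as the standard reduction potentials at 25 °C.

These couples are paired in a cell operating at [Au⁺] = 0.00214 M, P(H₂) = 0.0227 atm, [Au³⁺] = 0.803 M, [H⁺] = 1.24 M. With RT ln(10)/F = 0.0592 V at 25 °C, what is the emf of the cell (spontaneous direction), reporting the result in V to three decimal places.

Au³⁺/Au⁺ is the cathode (higher E°), H⁺/H₂ the anode: E°cell = +1.39 − (+0.00) = +1.39 V, n = 2.
Overall: Au³⁺(aq) + H₂(g) → Au⁺(aq) + 2 H⁺(aq)
Q = [Au⁺]·[H⁺]^2 / ([Au³⁺]·P(H₂)); log Q = -0.743.
E = E° − (0.0592/n) log Q = +1.39 − (0.0592/2)(-0.743) = +1.412 V.

+1.412 V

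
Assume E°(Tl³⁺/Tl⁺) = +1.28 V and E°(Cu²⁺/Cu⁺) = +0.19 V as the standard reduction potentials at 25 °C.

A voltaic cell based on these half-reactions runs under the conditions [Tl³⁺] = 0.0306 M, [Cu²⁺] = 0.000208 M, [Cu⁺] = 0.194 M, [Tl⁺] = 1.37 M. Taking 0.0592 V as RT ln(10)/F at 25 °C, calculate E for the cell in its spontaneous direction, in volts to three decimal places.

Tl³⁺/Tl⁺ is the cathode (higher E°), Cu²⁺/Cu⁺ the anode: E°cell = +1.28 − (+0.19) = +1.09 V, n = 2.
Overall: Tl³⁺(aq) + 2 Cu⁺(aq) → Tl⁺(aq) + 2 Cu²⁺(aq)
Q = [Tl⁺]·[Cu²⁺]^2 / ([Tl³⁺]·[Cu⁺]^2); log Q = -4.288.
E = E° − (0.0592/n) log Q = +1.09 − (0.0592/2)(-4.288) = +1.217 V.

+1.217 V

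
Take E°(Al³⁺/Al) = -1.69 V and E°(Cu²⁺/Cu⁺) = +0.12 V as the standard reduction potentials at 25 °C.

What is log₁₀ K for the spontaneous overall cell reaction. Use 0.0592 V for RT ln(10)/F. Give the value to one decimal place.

91.7

Cathode: Cu²⁺/Cu⁺; anode: Al³⁺/Al. E°cell = +1.81 V, n = 3.
log K = nE°cell / 0.0592 = (3)(+1.81) / 0.0592 = 91.7.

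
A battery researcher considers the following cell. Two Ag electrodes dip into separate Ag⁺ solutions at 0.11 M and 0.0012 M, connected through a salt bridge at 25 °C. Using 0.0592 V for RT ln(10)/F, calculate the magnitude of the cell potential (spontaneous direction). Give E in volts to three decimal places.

For a concentration cell E°cell = 0. The 0.11 M side is the cathode (reduction is favoured where [Ag⁺] is higher).
With n = 1, E = −(0.0592/1) log([Ag⁺]ₐₙ/[Ag⁺]꜀ₐₜ) = −(0.0592/1) log(0.0012/0.11) = −(0.0592/1)(-1.962) = +0.116 V.

+0.116 V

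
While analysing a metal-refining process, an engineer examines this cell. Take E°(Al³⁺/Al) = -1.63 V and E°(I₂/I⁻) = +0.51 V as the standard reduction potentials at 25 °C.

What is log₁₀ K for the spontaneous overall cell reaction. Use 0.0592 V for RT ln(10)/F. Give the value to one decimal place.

216.9

Cathode: I₂/I⁻; anode: Al³⁺/Al. E°cell = +2.14 V, n = 6.
log K = nE°cell / 0.0592 = (6)(+2.14) / 0.0592 = 216.9.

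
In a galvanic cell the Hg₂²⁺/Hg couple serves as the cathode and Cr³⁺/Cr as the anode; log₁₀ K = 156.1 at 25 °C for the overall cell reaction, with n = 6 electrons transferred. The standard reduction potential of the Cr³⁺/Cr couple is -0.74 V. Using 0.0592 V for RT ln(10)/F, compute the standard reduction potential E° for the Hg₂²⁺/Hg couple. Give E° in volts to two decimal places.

+0.80 V

E°cell = (0.0592/n)·log K = (0.0592/6)(156.1) = +1.540 V.
Since Hg₂²⁺/Hg is the cathode and Cr³⁺/Cr the anode, E°cell = E°(Hg₂²⁺/Hg) − E°(Cr³⁺/Cr).
So E°(Hg₂²⁺/Hg) = E°cell + E°(Cr³⁺/Cr) = +1.540 + (-0.74) = +0.80 V.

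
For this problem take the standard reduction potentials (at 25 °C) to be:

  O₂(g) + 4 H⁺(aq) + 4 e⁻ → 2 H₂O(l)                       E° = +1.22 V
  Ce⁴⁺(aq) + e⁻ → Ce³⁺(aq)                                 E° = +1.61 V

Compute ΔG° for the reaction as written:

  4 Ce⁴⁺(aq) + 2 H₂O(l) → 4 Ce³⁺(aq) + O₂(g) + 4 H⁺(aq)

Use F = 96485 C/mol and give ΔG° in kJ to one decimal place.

As written, Ce⁴⁺/Ce³⁺ is reduced (cathode) and O₂/H₂O is oxidised (anode), so E°cell = (+1.61) − (+1.22) = +0.39 V.
Balancing electrons gives n = 4.
ΔG° = −nFE° = −(4)(96485)(+0.39) = -150,517 J = -150.5 kJ.

-150.5 kJ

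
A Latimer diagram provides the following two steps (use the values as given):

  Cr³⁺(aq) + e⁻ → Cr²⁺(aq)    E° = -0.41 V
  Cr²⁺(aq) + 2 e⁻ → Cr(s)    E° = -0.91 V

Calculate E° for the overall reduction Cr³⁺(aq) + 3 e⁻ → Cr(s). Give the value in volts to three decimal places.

-0.743 V

Standard free energies of sequential steps add: ΔG°₃ = ΔG°₁ + ΔG°₂, so n₃E°₃ = n₁E°₁ + n₂E°₂.
E°₃ = (1×-0.41 + 2×-0.91) / 3 = (-2.230) / 3 = -0.743 V.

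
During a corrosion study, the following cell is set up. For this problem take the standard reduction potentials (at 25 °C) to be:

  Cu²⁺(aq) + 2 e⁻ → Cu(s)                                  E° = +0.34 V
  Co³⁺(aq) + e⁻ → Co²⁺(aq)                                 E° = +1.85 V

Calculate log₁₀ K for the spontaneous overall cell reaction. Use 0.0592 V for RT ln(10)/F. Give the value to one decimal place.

51.0

Cathode: Co³⁺/Co²⁺; anode: Cu²⁺/Cu. E°cell = +1.51 V, n = 2.
log K = nE°cell / 0.0592 = (2)(+1.51) / 0.0592 = 51.0.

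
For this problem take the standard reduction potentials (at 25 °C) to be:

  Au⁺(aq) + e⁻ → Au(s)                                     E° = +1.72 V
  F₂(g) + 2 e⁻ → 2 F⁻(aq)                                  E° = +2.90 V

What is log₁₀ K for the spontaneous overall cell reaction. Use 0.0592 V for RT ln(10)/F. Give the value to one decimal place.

Cathode: F₂/F⁻; anode: Au⁺/Au. E°cell = +1.18 V, n = 2.
log K = nE°cell / 0.0592 = (2)(+1.18) / 0.0592 = 39.9.

39.9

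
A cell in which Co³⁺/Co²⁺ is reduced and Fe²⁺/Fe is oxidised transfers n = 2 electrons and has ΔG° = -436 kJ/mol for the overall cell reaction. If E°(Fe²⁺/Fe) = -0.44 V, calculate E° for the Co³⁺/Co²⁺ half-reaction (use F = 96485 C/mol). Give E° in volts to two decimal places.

E°cell = −ΔG°/(nF) = −(-436×10³)/((2)(96485)) = +2.259 V.
Since Co³⁺/Co²⁺ is the cathode and Fe²⁺/Fe the anode, E°cell = E°(Co³⁺/Co²⁺) − E°(Fe²⁺/Fe).
So E°(Co³⁺/Co²⁺) = E°cell + E°(Fe²⁺/Fe) = +2.259 + (-0.44) = +1.82 V.

+1.82 V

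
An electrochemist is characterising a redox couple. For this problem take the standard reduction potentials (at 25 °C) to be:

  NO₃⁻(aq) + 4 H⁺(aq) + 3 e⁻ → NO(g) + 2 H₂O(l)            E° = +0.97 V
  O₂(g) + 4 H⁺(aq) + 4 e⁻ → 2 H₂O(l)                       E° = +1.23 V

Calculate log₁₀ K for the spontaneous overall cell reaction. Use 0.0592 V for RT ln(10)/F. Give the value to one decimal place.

52.7

Cathode: O₂/H₂O; anode: NO₃⁻/NO. E°cell = +0.26 V, n = 12.
log K = nE°cell / 0.0592 = (12)(+0.26) / 0.0592 = 52.7.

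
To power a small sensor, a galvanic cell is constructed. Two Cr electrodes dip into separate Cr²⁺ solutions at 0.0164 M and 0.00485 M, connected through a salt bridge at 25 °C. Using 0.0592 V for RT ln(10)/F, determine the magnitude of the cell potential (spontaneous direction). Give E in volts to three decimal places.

+0.016 V

For a concentration cell E°cell = 0. The 0.0164 M side is the cathode (reduction is favoured where [Cr²⁺] is higher).
With n = 2, E = −(0.0592/2) log([Cr²⁺]ₐₙ/[Cr²⁺]꜀ₐₜ) = −(0.0592/2) log(0.00485/0.0164) = −(0.0592/2)(-0.529) = +0.016 V.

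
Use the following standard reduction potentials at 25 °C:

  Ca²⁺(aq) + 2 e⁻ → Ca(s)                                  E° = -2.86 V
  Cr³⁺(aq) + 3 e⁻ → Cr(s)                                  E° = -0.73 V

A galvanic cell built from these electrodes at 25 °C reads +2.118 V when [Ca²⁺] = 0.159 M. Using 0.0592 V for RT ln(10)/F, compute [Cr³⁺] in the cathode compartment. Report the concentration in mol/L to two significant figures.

Cr³⁺/Cr is the cathode, Ca²⁺/Ca the anode: E°cell = +2.13 V, n = 6.
Overall reaction: 2 Cr³⁺(aq) + 3 Ca(s) → 2 Cr(s) + 3 Ca²⁺(aq); Q = [Ca²⁺]^3/[Cr³⁺]^2.
From E = E° − (0.0592/n) log Q: log Q = (E° − E)·n/0.0592 = (+2.13 − (+2.118))·6/0.0592 = 1.2162.
So 2·log[Cr³⁺] = 3·log(0.159) − log Q = -2.3958 − (1.2162) = -3.6120; log[Cr³⁺] = -3.6120 / 2 = -1.8060; [Cr³⁺] = 10^(-1.8060) ≈ 0.016 M.

0.016 M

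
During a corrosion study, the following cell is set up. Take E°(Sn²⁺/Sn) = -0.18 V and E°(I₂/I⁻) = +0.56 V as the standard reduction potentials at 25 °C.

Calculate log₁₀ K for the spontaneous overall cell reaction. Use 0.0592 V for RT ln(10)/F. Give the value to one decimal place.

25.0

Cathode: I₂/I⁻; anode: Sn²⁺/Sn. E°cell = +0.74 V, n = 2.
log K = nE°cell / 0.0592 = (2)(+0.74) / 0.0592 = 25.0.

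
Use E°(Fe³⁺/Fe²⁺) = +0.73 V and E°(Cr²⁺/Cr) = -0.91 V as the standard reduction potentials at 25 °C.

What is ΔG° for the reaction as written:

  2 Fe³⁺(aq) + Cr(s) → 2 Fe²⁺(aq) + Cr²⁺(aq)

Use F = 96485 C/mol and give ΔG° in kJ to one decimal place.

As written, Fe³⁺/Fe²⁺ is reduced (cathode) and Cr²⁺/Cr is oxidised (anode), so E°cell = (+0.73) − (-0.91) = +1.64 V.
Balancing electrons gives n = 2.
ΔG° = −nFE° = −(2)(96485)(+1.64) = -316,471 J = -316.5 kJ.

-316.5 kJ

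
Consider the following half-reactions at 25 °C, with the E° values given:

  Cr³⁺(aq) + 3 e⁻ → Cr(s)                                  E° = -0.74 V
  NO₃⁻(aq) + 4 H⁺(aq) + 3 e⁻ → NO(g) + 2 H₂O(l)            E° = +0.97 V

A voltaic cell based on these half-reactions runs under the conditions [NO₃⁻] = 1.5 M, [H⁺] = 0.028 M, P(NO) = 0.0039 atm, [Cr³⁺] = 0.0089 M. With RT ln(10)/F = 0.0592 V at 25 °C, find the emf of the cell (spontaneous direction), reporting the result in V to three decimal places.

+1.679 V

NO₃⁻/NO is the cathode (higher E°), Cr³⁺/Cr the anode: E°cell = +0.97 − (-0.74) = +1.71 V, n = 3.
Overall: NO₃⁻(aq) + 4 H⁺(aq) + Cr(s) → NO(g) + 2 H₂O(l) + Cr³⁺(aq)
Q = P(NO)·[Cr³⁺] / ([NO₃⁻]·[H⁺]^4); log Q = 1.576.
E = E° − (0.0592/n) log Q = +1.71 − (0.0592/3)(1.576) = +1.679 V.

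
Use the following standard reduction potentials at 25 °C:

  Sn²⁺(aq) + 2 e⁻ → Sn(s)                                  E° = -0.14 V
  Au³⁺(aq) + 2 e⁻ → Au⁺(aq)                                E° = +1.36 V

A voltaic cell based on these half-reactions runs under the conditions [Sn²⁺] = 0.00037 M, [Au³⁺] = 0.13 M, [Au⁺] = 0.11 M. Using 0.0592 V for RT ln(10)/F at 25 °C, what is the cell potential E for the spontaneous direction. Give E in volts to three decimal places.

+1.604 V

Au³⁺/Au⁺ is the cathode (higher E°), Sn²⁺/Sn the anode: E°cell = +1.36 − (-0.14) = +1.50 V, n = 2.
Overall: Au³⁺(aq) + Sn(s) → Au⁺(aq) + Sn²⁺(aq)
Q = [Au⁺]·[Sn²⁺] / ([Au³⁺]); log Q = -3.504.
E = E° − (0.0592/n) log Q = +1.50 − (0.0592/2)(-3.504) = +1.604 V.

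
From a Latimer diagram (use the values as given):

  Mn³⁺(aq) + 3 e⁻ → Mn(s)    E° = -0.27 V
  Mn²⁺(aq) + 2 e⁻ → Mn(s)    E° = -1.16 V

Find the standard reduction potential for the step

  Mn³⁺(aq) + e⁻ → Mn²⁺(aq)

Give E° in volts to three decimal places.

Sequential free energies add, so n₃E°₃ = n₁E°₁ + n₂E°₂.
With n₃ = 3, and the known step contributing 2×(-1.16) V, the unknown satisfies 1·E° = 3×(-0.27) − 2×(-1.16) = +1.510.
E° = +1.510 / 1 = +1.510 V.

+1.510 V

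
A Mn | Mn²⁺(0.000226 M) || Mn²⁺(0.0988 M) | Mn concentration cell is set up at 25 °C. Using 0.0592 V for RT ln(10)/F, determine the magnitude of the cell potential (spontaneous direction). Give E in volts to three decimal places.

+0.078 V

For a concentration cell E°cell = 0. The 0.0988 M side is the cathode (reduction is favoured where [Mn²⁺] is higher).
With n = 2, E = −(0.0592/2) log([Mn²⁺]ₐₙ/[Mn²⁺]꜀ₐₜ) = −(0.0592/2) log(0.000226/0.0988) = −(0.0592/2)(-2.641) = +0.078 V.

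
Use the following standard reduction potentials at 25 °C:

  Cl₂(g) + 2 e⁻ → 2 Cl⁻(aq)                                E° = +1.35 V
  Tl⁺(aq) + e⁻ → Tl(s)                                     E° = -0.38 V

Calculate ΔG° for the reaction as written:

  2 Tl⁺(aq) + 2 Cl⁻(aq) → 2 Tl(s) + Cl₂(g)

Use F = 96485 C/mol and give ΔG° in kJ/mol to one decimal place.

As written, Tl⁺/Tl is reduced (cathode) and Cl₂/Cl⁻ is oxidised (anode), so E°cell = (-0.38) − (+1.35) = -1.73 V.
Balancing electrons gives n = 2.
ΔG° = −nFE° = −(2)(96485)(-1.73) = 333,838 J = +333.8 kJ/mol.

+333.8 kJ/mol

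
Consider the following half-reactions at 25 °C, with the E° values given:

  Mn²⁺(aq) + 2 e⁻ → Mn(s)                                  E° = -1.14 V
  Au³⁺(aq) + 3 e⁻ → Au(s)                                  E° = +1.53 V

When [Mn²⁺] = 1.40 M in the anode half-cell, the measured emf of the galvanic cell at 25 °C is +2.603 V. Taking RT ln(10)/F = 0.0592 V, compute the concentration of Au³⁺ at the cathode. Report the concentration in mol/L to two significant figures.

Au³⁺/Au is the cathode, Mn²⁺/Mn the anode: E°cell = +2.67 V, n = 6.
Overall reaction: 2 Au³⁺(aq) + 3 Mn(s) → 2 Au(s) + 3 Mn²⁺(aq); Q = [Mn²⁺]^3/[Au³⁺]^2.
From E = E° − (0.0592/n) log Q: log Q = (E° − E)·n/0.0592 = (+2.67 − (+2.603))·6/0.0592 = 6.7905.
So 2·log[Au³⁺] = 3·log(1.4) − log Q = 0.4384 − (6.7905) = -6.3521; log[Au³⁺] = -6.3521 / 2 = -3.1761; [Au³⁺] = 10^(-3.1761) ≈ 0.00067 M.

0.00067 M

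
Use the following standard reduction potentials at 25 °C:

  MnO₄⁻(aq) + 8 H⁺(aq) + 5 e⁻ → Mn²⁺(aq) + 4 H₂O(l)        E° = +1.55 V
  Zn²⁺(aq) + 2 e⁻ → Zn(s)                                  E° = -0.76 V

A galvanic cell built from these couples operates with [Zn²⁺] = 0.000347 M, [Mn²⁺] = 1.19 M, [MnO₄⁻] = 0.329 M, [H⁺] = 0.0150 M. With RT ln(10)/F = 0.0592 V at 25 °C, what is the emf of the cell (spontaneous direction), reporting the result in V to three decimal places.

+2.233 V

MnO₄⁻/Mn²⁺ is the cathode (higher E°), Zn²⁺/Zn the anode: E°cell = +1.55 − (-0.76) = +2.31 V, n = 10.
Overall: 2 MnO₄⁻(aq) + 16 H⁺(aq) + 5 Zn(s) → 2 Mn²⁺(aq) + 8 H₂O(l) + 5 Zn²⁺(aq)
Q = [Mn²⁺]^2·[Zn²⁺]^5 / ([MnO₄⁻]^2·[H⁺]^16); log Q = 13.001.
E = E° − (0.0592/n) log Q = +2.31 − (0.0592/10)(13.001) = +2.233 V.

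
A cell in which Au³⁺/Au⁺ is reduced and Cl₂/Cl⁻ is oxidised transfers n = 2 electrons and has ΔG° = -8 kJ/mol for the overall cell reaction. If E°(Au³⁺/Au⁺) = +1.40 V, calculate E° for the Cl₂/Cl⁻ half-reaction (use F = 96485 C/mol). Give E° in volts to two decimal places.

E°cell = −ΔG°/(nF) = −(-8×10³)/((2)(96485)) = +0.041 V.
Since Au³⁺/Au⁺ is the cathode and Cl₂/Cl⁻ the anode, E°cell = E°(Au³⁺/Au⁺) − E°(Cl₂/Cl⁻).
So E°(Cl₂/Cl⁻) = E°(Au³⁺/Au⁺) − E°cell = (+1.40) − (+0.041) = +1.36 V.

+1.36 V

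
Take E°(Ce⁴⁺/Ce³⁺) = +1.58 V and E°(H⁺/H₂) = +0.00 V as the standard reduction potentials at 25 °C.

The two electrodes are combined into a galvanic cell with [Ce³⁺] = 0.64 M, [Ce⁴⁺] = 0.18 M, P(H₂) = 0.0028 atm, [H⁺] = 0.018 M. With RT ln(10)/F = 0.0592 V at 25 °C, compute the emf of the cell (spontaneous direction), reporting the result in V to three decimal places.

Ce⁴⁺/Ce³⁺ is the cathode (higher E°), H⁺/H₂ the anode: E°cell = +1.58 − (+0.00) = +1.58 V, n = 2.
Overall: 2 Ce⁴⁺(aq) + H₂(g) → 2 Ce³⁺(aq) + 2 H⁺(aq)
Q = [Ce³⁺]^2·[H⁺]^2 / ([Ce⁴⁺]^2·P(H₂)); log Q = 0.165.
E = E° − (0.0592/n) log Q = +1.58 − (0.0592/2)(0.165) = +1.575 V.

+1.575 V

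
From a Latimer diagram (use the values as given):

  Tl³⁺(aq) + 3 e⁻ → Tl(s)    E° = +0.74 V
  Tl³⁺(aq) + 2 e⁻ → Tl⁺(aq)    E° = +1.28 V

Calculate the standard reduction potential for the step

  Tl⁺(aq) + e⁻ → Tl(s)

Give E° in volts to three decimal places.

Sequential free energies add, so n₃E°₃ = n₁E°₁ + n₂E°₂.
With n₃ = 3, and the known step contributing 2×(+1.28) V, the unknown satisfies 1·E° = 3×(+0.74) − 2×(+1.28) = -0.340.
E° = -0.340 / 1 = -0.340 V.

-0.340 V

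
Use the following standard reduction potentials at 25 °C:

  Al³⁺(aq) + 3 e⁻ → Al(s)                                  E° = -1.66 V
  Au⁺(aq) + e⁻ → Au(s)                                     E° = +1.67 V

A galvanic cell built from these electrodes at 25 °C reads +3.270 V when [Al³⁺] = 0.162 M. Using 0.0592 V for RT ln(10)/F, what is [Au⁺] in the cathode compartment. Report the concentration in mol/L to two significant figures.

0.053 M

Au⁺/Au is the cathode, Al³⁺/Al the anode: E°cell = +3.33 V, n = 3.
Overall reaction: 3 Au⁺(aq) + Al(s) → 3 Au(s) + Al³⁺(aq); Q = [Al³⁺]^1/[Au⁺]^3.
From E = E° − (0.0592/n) log Q: log Q = (E° − E)·n/0.0592 = (+3.33 − (+3.270))·3/0.0592 = 3.0405.
So 3·log[Au⁺] = 1·log(0.162) − log Q = -0.7905 − (3.0405) = -3.8310; log[Au⁺] = -3.8310 / 3 = -1.2770; [Au⁺] = 10^(-1.2770) ≈ 0.053 M.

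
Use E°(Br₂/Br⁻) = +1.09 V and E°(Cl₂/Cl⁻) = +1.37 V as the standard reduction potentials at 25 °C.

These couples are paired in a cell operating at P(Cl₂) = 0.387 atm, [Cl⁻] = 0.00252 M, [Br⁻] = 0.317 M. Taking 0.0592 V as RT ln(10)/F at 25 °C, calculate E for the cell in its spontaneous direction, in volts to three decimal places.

+0.392 V

Cl₂/Cl⁻ is the cathode (higher E°), Br₂/Br⁻ the anode: E°cell = +1.37 − (+1.09) = +0.28 V, n = 2.
Overall: Cl₂(g) + 2 Br⁻(aq) → 2 Cl⁻(aq) + Br₂(l)
Q = [Cl⁻]^2 / (P(Cl₂)·[Br⁻]^2); log Q = -3.787.
E = E° − (0.0592/n) log Q = +0.28 − (0.0592/2)(-3.787) = +0.392 V.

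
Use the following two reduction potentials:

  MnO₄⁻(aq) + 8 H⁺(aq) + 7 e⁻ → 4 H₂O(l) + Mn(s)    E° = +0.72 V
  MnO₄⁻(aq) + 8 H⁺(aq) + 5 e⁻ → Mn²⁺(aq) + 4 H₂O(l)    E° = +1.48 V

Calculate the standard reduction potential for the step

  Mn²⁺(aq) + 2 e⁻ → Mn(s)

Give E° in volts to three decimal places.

-1.180 V

Sequential free energies add, so n₃E°₃ = n₁E°₁ + n₂E°₂.
With n₃ = 7, and the known step contributing 5×(+1.48) V, the unknown satisfies 2·E° = 7×(+0.72) − 5×(+1.48) = -2.360.
E° = -2.360 / 2 = -1.180 V.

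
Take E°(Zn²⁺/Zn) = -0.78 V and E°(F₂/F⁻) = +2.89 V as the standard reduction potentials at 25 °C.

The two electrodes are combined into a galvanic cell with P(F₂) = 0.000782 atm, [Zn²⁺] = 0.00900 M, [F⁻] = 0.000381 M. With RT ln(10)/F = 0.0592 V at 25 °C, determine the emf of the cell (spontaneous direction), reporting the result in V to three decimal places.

F₂/F⁻ is the cathode (higher E°), Zn²⁺/Zn the anode: E°cell = +2.89 − (-0.78) = +3.67 V, n = 2.
Overall: F₂(g) + Zn(s) → 2 F⁻(aq) + Zn²⁺(aq)
Q = [F⁻]^2·[Zn²⁺] / (P(F₂)); log Q = -5.777.
E = E° − (0.0592/n) log Q = +3.67 − (0.0592/2)(-5.777) = +3.841 V.

+3.841 V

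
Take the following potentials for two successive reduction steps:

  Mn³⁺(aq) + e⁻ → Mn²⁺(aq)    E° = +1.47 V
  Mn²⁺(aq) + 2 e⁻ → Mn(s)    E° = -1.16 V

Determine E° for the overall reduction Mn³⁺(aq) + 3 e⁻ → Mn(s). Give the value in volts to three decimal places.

-0.283 V

Standard free energies of sequential steps add: ΔG°₃ = ΔG°₁ + ΔG°₂, so n₃E°₃ = n₁E°₁ + n₂E°₂.
E°₃ = (1×+1.47 + 2×-1.16) / 3 = (-0.850) / 3 = -0.283 V.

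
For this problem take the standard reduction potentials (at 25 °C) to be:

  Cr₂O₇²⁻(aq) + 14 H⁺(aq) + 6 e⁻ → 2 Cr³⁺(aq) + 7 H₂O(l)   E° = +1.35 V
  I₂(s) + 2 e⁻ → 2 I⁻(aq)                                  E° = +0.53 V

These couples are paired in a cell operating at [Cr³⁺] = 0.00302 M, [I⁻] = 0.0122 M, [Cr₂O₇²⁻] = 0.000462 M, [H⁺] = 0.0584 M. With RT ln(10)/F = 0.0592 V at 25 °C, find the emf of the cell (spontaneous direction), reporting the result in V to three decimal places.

Cr₂O₇²⁻/Cr³⁺ is the cathode (higher E°), I₂/I⁻ the anode: E°cell = +1.35 − (+0.53) = +0.82 V, n = 6.
Overall: Cr₂O₇²⁻(aq) + 14 H⁺(aq) + 6 I⁻(aq) → 2 Cr³⁺(aq) + 7 H₂O(l) + 3 I₂(s)
Q = [Cr³⁺]^2 / ([Cr₂O₇²⁻]·[H⁺]^14·[I⁻]^6); log Q = 27.047.
E = E° − (0.0592/n) log Q = +0.82 − (0.0592/6)(27.047) = +0.553 V.

+0.553 V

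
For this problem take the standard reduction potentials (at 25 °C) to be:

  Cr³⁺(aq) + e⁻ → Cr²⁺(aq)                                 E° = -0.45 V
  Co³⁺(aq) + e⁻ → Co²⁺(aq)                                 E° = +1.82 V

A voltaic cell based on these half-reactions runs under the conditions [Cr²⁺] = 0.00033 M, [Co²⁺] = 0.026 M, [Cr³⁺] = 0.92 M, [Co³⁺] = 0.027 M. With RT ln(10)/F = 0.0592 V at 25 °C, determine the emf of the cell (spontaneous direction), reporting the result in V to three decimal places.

+2.067 V

Co³⁺/Co²⁺ is the cathode (higher E°), Cr³⁺/Cr²⁺ the anode: E°cell = +1.82 − (-0.45) = +2.27 V, n = 1.
Overall: Co³⁺(aq) + Cr²⁺(aq) → Co²⁺(aq) + Cr³⁺(aq)
Q = [Co²⁺]·[Cr³⁺] / ([Co³⁺]·[Cr²⁺]); log Q = 3.429.
E = E° − (0.0592/n) log Q = +2.27 − (0.0592/1)(3.429) = +2.067 V.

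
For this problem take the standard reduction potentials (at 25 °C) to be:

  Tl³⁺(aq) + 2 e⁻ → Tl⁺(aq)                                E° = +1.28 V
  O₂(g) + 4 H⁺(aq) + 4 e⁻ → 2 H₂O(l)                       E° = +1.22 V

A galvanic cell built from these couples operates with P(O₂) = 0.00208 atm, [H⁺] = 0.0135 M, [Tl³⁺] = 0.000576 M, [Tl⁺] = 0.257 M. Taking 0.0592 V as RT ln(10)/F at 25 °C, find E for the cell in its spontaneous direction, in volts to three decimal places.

+0.132 V

Tl³⁺/Tl⁺ is the cathode (higher E°), O₂/H₂O the anode: E°cell = +1.28 − (+1.22) = +0.06 V, n = 4.
Overall: 2 Tl³⁺(aq) + 2 H₂O(l) → 2 Tl⁺(aq) + O₂(g) + 4 H⁺(aq)
Q = [Tl⁺]^2·P(O₂)·[H⁺]^4 / ([Tl³⁺]^2); log Q = -4.862.
E = E° − (0.0592/n) log Q = +0.06 − (0.0592/4)(-4.862) = +0.132 V.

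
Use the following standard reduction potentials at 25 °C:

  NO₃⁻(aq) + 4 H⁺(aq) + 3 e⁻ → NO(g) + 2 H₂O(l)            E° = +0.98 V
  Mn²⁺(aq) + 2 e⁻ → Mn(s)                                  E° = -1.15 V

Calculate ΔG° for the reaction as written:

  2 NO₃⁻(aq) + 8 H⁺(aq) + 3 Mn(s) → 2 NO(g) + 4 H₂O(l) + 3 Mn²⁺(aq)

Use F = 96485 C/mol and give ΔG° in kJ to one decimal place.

-1233.1 kJ

As written, NO₃⁻/NO is reduced (cathode) and Mn²⁺/Mn is oxidised (anode), so E°cell = (+0.98) − (-1.15) = +2.13 V.
Balancing electrons gives n = 6.
ΔG° = −nFE° = −(6)(96485)(+2.13) = -1,233,078 J = -1233.1 kJ.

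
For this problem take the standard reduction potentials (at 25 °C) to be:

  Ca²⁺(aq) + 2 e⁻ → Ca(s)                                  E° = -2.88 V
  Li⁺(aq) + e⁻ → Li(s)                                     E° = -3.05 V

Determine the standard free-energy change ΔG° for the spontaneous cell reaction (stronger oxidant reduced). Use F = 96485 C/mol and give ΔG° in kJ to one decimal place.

-32.8 kJ

Ca²⁺/Ca (E° = -2.88 V) is the cathode; Li⁺/Li (E° = -3.05 V) is the anode, so E°cell = +0.17 V.
Balancing electrons gives n = 2 (lcm of 2 and 1).
ΔG° = −nFE° = −(2)(96485)(+0.17) = -32,805 J = -32.8 kJ.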